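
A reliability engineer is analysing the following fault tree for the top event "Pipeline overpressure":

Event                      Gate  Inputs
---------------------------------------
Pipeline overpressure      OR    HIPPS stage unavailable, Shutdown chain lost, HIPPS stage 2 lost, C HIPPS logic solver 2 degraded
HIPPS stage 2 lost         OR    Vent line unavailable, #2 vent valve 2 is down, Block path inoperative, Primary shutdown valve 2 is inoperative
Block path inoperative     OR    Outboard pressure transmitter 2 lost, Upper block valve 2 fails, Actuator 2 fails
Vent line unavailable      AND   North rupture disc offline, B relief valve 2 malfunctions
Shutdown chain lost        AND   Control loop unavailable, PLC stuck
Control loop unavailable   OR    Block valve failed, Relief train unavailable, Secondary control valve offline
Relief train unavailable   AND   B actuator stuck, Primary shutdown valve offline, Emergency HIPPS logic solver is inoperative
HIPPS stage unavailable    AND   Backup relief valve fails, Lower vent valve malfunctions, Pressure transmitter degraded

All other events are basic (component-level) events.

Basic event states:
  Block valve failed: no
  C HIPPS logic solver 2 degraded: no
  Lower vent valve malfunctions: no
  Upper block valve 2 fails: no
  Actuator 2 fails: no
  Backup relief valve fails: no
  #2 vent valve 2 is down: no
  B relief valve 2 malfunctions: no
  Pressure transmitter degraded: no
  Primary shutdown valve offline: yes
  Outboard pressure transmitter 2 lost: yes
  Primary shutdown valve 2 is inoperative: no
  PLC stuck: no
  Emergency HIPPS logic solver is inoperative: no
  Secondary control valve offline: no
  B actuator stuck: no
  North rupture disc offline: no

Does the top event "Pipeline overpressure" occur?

Yes

HIPPS stage unavailable [AND]: Backup relief valve fails=not, Lower vent valve malfunctions=not, Pressure transmitter degraded=not → not all inputs occur → does not occur.
Relief train unavailable [AND]: B actuator stuck=not, Primary shutdown valve offline=occurs, Emergency HIPPS logic solver is inoperative=not → not all inputs occur → does not occur.
Control loop unavailable [OR]: Block valve failed=not, Relief train unavailable=not, Secondary control valve offline=not → no input occurs → does not occur.
Shutdown chain lost [AND]: Control loop unavailable=not, PLC stuck=not → not all inputs occur → does not occur.
Vent line unavailable [AND]: North rupture disc offline=not, B relief valve 2 malfunctions=not → not all inputs occur → does not occur.
Block path inoperative [OR]: Outboard pressure transmitter 2 lost=occurs, Upper block valve 2 fails=not, Actuator 2 fails=not → at least one input occurs → occurs.
HIPPS stage 2 lost [OR]: Vent line unavailable=not, #2 vent valve 2 is down=not, Block path inoperative=occurs, Primary shutdown valve 2 is inoperative=not → at least one input occurs → occurs.
Pipeline overpressure [OR]: HIPPS stage unavailable=not, Shutdown chain lost=not, HIPPS stage 2 lost=occurs, C HIPPS logic solver 2 degraded=not → at least one input occurs → occurs.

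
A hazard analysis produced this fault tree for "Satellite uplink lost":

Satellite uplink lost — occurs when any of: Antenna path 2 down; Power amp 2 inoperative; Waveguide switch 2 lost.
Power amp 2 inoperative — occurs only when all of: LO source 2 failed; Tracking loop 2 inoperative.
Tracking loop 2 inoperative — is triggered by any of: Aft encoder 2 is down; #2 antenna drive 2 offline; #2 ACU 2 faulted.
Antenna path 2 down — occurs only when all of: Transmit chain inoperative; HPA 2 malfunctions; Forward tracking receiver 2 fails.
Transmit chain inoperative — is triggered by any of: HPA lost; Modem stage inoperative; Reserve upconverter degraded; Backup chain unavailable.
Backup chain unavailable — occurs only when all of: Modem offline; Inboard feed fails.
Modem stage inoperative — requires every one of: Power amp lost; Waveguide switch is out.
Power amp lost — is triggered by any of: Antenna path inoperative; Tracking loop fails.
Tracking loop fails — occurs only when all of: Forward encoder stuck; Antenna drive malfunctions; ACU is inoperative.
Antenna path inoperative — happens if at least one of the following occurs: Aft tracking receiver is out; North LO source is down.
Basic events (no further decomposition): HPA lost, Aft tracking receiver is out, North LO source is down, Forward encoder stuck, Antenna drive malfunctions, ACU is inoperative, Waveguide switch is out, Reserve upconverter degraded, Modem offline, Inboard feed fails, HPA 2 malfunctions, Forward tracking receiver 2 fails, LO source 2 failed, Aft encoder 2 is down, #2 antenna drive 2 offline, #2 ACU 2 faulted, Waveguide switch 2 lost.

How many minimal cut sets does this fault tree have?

10

Antenna path inoperative [OR]: union of children's cut sets → 2 cut set(s).
Tracking loop fails [AND]: one cut set from each child combined → 1 × 1 × 1 = 1 cut set(s).
Power amp lost [OR]: union of children's cut sets → 3 cut set(s).
Modem stage inoperative [AND]: one cut set from each child combined → 3 × 1 = 3 cut set(s).
Backup chain unavailable [AND]: one cut set from each child combined → 1 × 1 = 1 cut set(s).
Transmit chain inoperative [OR]: union of children's cut sets → 6 cut set(s).
Antenna path 2 down [AND]: one cut set from each child combined → 6 × 1 × 1 = 6 cut set(s).
Tracking loop 2 inoperative [OR]: union of children's cut sets → 3 cut set(s).
Power amp 2 inoperative [AND]: one cut set from each child combined → 1 × 3 = 3 cut set(s).
Satellite uplink lost [OR]: union of children's cut sets → 10 cut set(s).
Minimal cut sets: {Forward tracking receiver 2 fails, HPA 2 malfunctions, HPA lost}; {Aft tracking receiver is out, Forward tracking receiver 2 fails, HPA 2 malfunctions, Waveguide switch is out}; {Forward tracking receiver 2 fails, HPA 2 malfunctions, North LO source is down, Waveguide switch is out}; {ACU is inoperative, Antenna drive malfunctions, Forward encoder stuck, Forward tracking receiver 2 fails, HPA 2 malfunctions, Waveguide switch is out}; {Forward tracking receiver 2 fails, HPA 2 malfunctions, Reserve upconverter degraded}; {Forward tracking receiver 2 fails, HPA 2 malfunctions, Inboard feed fails, Modem offline}; {Aft encoder 2 is down, LO source 2 failed}; {#2 antenna drive 2 offline, LO source 2 failed}; {#2 ACU 2 faulted, LO source 2 failed}; {Waveguide switch 2 lost}.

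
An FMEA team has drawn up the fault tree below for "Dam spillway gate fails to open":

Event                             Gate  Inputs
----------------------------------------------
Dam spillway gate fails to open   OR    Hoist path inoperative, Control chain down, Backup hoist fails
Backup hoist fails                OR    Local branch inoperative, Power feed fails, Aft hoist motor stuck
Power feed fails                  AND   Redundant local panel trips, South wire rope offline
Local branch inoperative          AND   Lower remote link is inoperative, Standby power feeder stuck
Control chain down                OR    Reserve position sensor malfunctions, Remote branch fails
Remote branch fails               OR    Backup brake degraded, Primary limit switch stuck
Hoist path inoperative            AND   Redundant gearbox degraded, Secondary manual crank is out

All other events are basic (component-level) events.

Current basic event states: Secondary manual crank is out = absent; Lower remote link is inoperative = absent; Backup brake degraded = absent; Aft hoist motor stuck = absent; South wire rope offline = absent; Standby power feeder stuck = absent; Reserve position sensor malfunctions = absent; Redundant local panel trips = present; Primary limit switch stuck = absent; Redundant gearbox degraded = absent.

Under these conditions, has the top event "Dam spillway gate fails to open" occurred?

No

Hoist path inoperative [AND]: Redundant gearbox degraded=not, Secondary manual crank is out=not → not all inputs occur → does not occur.
Remote branch fails [OR]: Backup brake degraded=not, Primary limit switch stuck=not → no input occurs → does not occur.
Control chain down [OR]: Reserve position sensor malfunctions=not, Remote branch fails=not → no input occurs → does not occur.
Local branch inoperative [AND]: Lower remote link is inoperative=not, Standby power feeder stuck=not → not all inputs occur → does not occur.
Power feed fails [AND]: Redundant local panel trips=occurs, South wire rope offline=not → not all inputs occur → does not occur.
Backup hoist fails [OR]: Local branch inoperative=not, Power feed fails=not, Aft hoist motor stuck=not → no input occurs → does not occur.
Dam spillway gate fails to open [OR]: Hoist path inoperative=not, Control chain down=not, Backup hoist fails=not → no input occurs → does not occur.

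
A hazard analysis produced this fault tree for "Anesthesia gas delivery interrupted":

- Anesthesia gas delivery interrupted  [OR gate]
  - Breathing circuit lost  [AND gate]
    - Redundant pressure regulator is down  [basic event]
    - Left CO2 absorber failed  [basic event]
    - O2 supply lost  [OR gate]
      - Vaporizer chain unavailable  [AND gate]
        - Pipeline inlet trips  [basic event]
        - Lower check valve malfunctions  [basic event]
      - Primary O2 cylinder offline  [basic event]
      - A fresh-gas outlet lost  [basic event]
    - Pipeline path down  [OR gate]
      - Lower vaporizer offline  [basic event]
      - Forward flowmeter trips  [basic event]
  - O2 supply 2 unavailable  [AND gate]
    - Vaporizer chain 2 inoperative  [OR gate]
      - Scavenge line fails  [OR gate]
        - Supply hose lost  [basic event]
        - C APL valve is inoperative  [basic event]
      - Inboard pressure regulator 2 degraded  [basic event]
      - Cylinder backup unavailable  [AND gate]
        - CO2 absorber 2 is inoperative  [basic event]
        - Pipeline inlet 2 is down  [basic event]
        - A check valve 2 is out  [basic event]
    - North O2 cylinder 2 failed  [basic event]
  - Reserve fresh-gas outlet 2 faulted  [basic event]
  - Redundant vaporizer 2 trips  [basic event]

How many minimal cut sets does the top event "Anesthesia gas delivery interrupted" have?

12

Vaporizer chain unavailable [AND]: one cut set from each child combined → 1 × 1 = 1 cut set(s).
O2 supply lost [OR]: union of children's cut sets → 3 cut set(s).
Pipeline path down [OR]: union of children's cut sets → 2 cut set(s).
Breathing circuit lost [AND]: one cut set from each child combined → 1 × 1 × 3 × 2 = 6 cut set(s).
Scavenge line fails [OR]: union of children's cut sets → 2 cut set(s).
Cylinder backup unavailable [AND]: one cut set from each child combined → 1 × 1 × 1 = 1 cut set(s).
Vaporizer chain 2 inoperative [OR]: union of children's cut sets → 4 cut set(s).
O2 supply 2 unavailable [AND]: one cut set from each child combined → 4 × 1 = 4 cut set(s).
Anesthesia gas delivery interrupted [OR]: union of children's cut sets → 12 cut set(s).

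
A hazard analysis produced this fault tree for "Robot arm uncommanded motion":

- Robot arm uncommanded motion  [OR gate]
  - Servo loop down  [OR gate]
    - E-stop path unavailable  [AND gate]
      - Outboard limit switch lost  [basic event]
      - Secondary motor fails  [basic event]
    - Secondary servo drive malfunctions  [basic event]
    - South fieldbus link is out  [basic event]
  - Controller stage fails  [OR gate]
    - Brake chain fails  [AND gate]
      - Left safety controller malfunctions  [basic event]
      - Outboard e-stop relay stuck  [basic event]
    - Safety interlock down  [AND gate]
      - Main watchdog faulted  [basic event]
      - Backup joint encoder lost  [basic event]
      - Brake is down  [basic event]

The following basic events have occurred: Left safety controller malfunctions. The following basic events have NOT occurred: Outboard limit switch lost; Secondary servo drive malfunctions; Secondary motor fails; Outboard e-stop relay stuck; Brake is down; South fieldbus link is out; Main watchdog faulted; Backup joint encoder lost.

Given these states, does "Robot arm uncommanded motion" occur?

E-stop path unavailable [AND]: Outboard limit switch lost=not, Secondary motor fails=not → not all inputs occur → does not occur.
Servo loop down [OR]: E-stop path unavailable=not, Secondary servo drive malfunctions=not, South fieldbus link is out=not → no input occurs → does not occur.
Brake chain fails [AND]: Left safety controller malfunctions=occurs, Outboard e-stop relay stuck=not → not all inputs occur → does not occur.
Safety interlock down [AND]: Main watchdog faulted=not, Backup joint encoder lost=not, Brake is down=not → not all inputs occur → does not occur.
Controller stage fails [OR]: Brake chain fails=not, Safety interlock down=not → no input occurs → does not occur.
Robot arm uncommanded motion [OR]: Servo loop down=not, Controller stage fails=not → no input occurs → does not occur.

No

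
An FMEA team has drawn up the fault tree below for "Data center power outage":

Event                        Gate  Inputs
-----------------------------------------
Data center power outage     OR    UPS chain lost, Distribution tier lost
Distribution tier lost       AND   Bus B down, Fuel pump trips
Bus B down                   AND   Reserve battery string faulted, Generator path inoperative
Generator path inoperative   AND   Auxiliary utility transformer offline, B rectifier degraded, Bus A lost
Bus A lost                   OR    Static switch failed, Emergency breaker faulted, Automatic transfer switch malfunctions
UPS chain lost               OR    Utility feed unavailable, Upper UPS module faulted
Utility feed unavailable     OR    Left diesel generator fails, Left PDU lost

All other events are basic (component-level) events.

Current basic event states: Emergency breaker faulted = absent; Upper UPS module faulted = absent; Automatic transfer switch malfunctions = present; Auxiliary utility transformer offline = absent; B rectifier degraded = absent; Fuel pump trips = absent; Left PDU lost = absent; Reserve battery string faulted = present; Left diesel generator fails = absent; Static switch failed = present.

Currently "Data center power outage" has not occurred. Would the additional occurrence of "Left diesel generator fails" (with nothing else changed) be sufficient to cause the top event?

Yes

Counterfactual: set "Left diesel generator fails" to occurred.
Utility feed unavailable [OR]: Left diesel generator fails=occurs, Left PDU lost=not → at least one input occurs → occurs.
UPS chain lost [OR]: Utility feed unavailable=occurs, Upper UPS module faulted=not → at least one input occurs → occurs.
Bus A lost [OR]: Static switch failed=occurs, Emergency breaker faulted=not, Automatic transfer switch malfunctions=occurs → at least one input occurs → occurs.
Generator path inoperative [AND]: Auxiliary utility transformer offline=not, B rectifier degraded=not, Bus A lost=occurs → not all inputs occur → does not occur.
Bus B down [AND]: Reserve battery string faulted=occurs, Generator path inoperative=not → not all inputs occur → does not occur.
Distribution tier lost [AND]: Bus B down=not, Fuel pump trips=not → not all inputs occur → does not occur.
Data center power outage [OR]: UPS chain lost=occurs, Distribution tier lost=not → at least one input occurs → occurs.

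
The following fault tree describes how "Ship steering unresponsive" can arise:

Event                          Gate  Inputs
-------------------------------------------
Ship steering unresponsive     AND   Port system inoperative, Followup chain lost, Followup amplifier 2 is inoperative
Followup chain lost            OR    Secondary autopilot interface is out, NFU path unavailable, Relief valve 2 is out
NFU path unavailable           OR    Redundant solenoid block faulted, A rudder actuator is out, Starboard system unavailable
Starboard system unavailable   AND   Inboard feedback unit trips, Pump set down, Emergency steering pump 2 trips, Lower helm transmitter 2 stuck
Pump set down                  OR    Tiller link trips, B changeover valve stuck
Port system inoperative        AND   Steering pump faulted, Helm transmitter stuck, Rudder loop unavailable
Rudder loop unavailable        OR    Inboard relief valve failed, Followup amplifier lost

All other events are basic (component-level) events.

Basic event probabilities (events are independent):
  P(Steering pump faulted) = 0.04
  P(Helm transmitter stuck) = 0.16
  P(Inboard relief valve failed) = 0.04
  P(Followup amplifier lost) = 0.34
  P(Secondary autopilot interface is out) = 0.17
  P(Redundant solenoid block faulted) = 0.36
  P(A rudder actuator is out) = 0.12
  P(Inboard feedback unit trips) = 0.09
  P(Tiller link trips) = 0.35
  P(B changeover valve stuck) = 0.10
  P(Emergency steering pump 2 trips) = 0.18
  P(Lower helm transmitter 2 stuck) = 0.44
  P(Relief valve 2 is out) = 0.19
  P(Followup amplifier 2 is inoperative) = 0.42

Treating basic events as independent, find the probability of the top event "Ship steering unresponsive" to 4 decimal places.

0.0006

P(Rudder loop unavailable) [OR] = 1 − (1−0.04) × (1−0.34) = 0.366400
P(Port system inoperative) [AND] = 0.04 × 0.16 × 0.366400 = 0.002345
P(Pump set down) [OR] = 1 − (1−0.35) × (1−0.10) = 0.415000
P(Starboard system unavailable) [AND] = 0.09 × 0.415000 × 0.18 × 0.44 = 0.002958
P(NFU path unavailable) [OR] = 1 − (1−0.36) × (1−0.12) × (1−0.002958) = 0.438466
P(Followup chain lost) [OR] = 1 − (1−0.17) × (1−0.438466) × (1−0.19) = 0.622481
P(Ship steering unresponsive) [AND] = 0.002345 × 0.622481 × 0.42 = 0.000613
Rounded to 4 decimal places: P(Ship steering unresponsive) ≈ 0.0006.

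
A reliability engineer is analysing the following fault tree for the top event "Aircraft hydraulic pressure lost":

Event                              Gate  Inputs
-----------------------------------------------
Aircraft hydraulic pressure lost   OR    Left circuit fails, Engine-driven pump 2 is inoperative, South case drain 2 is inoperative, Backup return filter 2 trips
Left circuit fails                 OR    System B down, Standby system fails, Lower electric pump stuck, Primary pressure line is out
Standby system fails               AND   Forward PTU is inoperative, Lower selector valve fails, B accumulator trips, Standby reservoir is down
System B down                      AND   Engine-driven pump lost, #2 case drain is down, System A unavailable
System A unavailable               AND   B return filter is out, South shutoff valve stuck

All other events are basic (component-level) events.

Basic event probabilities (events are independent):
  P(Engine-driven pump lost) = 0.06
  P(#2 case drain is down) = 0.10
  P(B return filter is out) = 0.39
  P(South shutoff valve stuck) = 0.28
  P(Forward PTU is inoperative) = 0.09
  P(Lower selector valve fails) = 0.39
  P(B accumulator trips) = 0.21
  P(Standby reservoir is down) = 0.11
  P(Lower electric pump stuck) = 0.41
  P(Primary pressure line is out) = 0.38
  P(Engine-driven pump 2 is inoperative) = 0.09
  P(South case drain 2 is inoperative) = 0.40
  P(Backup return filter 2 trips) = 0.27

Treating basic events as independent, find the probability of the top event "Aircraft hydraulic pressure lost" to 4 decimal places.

P(System A unavailable) [AND] = 0.39 × 0.28 = 0.109200
P(System B down) [AND] = 0.06 × 0.10 × 0.109200 = 0.000655
P(Standby system fails) [AND] = 0.09 × 0.39 × 0.21 × 0.11 = 0.000811
P(Left circuit fails) [OR] = 1 − (1−0.000655) × (1−0.000811) × (1−0.41) × (1−0.38) = 0.634736
P(Aircraft hydraulic pressure lost) [OR] = 1 − (1−0.634736) × (1−0.09) × (1−0.40) × (1−0.27) = 0.854413
Rounded to 4 decimal places: P(Aircraft hydraulic pressure lost) ≈ 0.8544.

0.8544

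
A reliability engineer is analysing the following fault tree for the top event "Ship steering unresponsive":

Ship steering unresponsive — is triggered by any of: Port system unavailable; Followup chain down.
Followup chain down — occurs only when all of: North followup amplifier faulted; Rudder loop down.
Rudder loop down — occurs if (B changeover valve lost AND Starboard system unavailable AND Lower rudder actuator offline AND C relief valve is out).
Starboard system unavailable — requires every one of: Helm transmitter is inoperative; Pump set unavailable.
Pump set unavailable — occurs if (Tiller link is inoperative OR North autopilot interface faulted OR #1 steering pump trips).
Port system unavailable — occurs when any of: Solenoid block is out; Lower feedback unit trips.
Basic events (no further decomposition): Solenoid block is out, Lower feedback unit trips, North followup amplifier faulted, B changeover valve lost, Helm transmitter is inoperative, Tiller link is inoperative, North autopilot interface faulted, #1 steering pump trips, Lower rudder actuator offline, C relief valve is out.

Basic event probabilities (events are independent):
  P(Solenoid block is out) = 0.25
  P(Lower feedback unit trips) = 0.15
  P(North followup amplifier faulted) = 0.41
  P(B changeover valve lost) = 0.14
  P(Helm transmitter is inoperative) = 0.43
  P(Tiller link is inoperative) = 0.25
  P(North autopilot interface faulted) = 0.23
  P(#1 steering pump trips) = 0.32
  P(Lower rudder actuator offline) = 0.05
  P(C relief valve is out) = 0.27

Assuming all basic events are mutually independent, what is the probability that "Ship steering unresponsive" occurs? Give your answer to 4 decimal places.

P(Port system unavailable) [OR] = 1 − (1−0.25) × (1−0.15) = 0.362500
P(Pump set unavailable) [OR] = 1 − (1−0.25) × (1−0.23) × (1−0.32) = 0.607300
P(Starboard system unavailable) [AND] = 0.43 × 0.607300 = 0.261139
P(Rudder loop down) [AND] = 0.14 × 0.261139 × 0.05 × 0.27 = 0.000494
P(Followup chain down) [AND] = 0.41 × 0.000494 = 0.000203
P(Ship steering unresponsive) [OR] = 1 − (1−0.362500) × (1−0.000203) = 0.362629
Rounded to 4 decimal places: P(Ship steering unresponsive) ≈ 0.3626.

0.3626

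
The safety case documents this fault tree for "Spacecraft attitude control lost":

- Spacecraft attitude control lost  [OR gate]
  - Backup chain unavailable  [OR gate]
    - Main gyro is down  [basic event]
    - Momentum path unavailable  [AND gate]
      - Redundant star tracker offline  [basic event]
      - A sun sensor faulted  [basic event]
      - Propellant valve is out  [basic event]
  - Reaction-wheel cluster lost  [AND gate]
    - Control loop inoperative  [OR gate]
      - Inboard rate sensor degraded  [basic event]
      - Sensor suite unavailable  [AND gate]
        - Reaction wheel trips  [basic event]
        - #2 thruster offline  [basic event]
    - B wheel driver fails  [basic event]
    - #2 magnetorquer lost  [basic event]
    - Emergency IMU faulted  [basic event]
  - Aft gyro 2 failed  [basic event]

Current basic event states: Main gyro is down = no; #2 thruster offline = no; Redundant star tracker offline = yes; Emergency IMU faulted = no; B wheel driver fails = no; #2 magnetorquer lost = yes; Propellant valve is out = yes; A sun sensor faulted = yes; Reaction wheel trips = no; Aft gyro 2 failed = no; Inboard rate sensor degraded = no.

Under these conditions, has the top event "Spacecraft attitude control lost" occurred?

Yes

Momentum path unavailable [AND]: Redundant star tracker offline=occurs, A sun sensor faulted=occurs, Propellant valve is out=occurs → all inputs occur → occurs.
Backup chain unavailable [OR]: Main gyro is down=not, Momentum path unavailable=occurs → at least one input occurs → occurs.
Sensor suite unavailable [AND]: Reaction wheel trips=not, #2 thruster offline=not → not all inputs occur → does not occur.
Control loop inoperative [OR]: Inboard rate sensor degraded=not, Sensor suite unavailable=not → no input occurs → does not occur.
Reaction-wheel cluster lost [AND]: Control loop inoperative=not, B wheel driver fails=not, #2 magnetorquer lost=occurs, Emergency IMU faulted=not → not all inputs occur → does not occur.
Spacecraft attitude control lost [OR]: Backup chain unavailable=occurs, Reaction-wheel cluster lost=not, Aft gyro 2 failed=not → at least one input occurs → occurs.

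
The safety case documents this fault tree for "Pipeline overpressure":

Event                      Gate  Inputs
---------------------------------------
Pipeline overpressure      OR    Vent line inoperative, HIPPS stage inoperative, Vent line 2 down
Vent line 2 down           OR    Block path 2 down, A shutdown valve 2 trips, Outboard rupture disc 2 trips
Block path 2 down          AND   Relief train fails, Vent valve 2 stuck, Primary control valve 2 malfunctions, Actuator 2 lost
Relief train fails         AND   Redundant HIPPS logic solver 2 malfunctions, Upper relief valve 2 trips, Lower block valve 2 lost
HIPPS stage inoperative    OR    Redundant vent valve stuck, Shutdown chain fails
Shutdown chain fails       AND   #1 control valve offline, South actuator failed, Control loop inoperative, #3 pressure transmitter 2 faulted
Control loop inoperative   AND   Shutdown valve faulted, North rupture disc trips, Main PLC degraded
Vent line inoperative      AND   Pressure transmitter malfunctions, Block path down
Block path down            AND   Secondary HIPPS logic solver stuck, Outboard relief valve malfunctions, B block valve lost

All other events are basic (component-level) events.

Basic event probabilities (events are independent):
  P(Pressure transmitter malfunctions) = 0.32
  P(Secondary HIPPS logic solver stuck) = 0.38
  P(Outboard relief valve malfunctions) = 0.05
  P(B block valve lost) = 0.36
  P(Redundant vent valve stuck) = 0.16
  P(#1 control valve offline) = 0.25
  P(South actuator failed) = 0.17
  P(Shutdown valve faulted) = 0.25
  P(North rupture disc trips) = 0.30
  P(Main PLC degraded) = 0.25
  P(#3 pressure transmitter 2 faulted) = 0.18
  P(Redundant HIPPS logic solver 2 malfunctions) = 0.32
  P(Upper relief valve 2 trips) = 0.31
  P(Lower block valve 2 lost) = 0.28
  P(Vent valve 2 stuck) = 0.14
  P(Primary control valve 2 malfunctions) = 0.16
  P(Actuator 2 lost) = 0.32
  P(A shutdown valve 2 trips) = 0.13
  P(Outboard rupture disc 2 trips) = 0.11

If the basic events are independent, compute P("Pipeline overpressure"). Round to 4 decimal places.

0.3512

P(Block path down) [AND] = 0.38 × 0.05 × 0.36 = 0.006840
P(Vent line inoperative) [AND] = 0.32 × 0.006840 = 0.002189
P(Control loop inoperative) [AND] = 0.25 × 0.30 × 0.25 = 0.018750
P(Shutdown chain fails) [AND] = 0.25 × 0.17 × 0.018750 × 0.18 = 0.000143
P(HIPPS stage inoperative) [OR] = 1 − (1−0.16) × (1−0.000143) = 0.160120
P(Relief train fails) [AND] = 0.32 × 0.31 × 0.28 = 0.027776
P(Block path 2 down) [AND] = 0.027776 × 0.14 × 0.16 × 0.32 = 0.000199
P(Vent line 2 down) [OR] = 1 − (1−0.000199) × (1−0.13) × (1−0.11) = 0.225854
P(Pipeline overpressure) [OR] = 1 − (1−0.002189) × (1−0.160120) × (1−0.225854) = 0.351234
Rounded to 4 decimal places: P(Pipeline overpressure) ≈ 0.3512.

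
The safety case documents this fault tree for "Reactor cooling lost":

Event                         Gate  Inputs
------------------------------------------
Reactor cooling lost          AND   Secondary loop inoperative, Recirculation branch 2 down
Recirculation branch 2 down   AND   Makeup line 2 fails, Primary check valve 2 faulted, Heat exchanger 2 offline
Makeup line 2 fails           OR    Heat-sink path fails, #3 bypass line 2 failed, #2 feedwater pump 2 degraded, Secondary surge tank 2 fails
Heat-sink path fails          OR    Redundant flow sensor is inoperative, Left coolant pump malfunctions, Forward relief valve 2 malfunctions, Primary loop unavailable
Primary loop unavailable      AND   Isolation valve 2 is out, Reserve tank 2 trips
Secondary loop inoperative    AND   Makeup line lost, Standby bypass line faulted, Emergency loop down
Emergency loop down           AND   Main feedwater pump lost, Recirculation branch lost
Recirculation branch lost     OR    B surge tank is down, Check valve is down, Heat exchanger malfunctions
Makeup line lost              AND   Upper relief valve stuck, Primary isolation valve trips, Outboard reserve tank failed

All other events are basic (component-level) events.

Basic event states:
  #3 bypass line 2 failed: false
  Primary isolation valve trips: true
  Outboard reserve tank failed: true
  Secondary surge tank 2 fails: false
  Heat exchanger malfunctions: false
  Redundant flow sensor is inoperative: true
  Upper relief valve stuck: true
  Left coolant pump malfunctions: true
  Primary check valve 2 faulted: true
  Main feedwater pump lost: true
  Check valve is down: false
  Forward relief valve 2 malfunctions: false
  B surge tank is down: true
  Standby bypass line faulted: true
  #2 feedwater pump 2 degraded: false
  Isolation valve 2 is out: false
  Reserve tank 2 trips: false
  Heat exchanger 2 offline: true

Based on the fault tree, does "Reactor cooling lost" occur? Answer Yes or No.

Makeup line lost [AND]: Upper relief valve stuck=occurs, Primary isolation valve trips=occurs, Outboard reserve tank failed=occurs → all inputs occur → occurs.
Recirculation branch lost [OR]: B surge tank is down=occurs, Check valve is down=not, Heat exchanger malfunctions=not → at least one input occurs → occurs.
Emergency loop down [AND]: Main feedwater pump lost=occurs, Recirculation branch lost=occurs → all inputs occur → occurs.
Secondary loop inoperative [AND]: Makeup line lost=occurs, Standby bypass line faulted=occurs, Emergency loop down=occurs → all inputs occur → occurs.
Primary loop unavailable [AND]: Isolation valve 2 is out=not, Reserve tank 2 trips=not → not all inputs occur → does not occur.
Heat-sink path fails [OR]: Redundant flow sensor is inoperative=occurs, Left coolant pump malfunctions=occurs, Forward relief valve 2 malfunctions=not, Primary loop unavailable=not → at least one input occurs → occurs.
Makeup line 2 fails [OR]: Heat-sink path fails=occurs, #3 bypass line 2 failed=not, #2 feedwater pump 2 degraded=not, Secondary surge tank 2 fails=not → at least one input occurs → occurs.
Recirculation branch 2 down [AND]: Makeup line 2 fails=occurs, Primary check valve 2 faulted=occurs, Heat exchanger 2 offline=occurs → all inputs occur → occurs.
Reactor cooling lost [AND]: Secondary loop inoperative=occurs, Recirculation branch 2 down=occurs → all inputs occur → occurs.

Yes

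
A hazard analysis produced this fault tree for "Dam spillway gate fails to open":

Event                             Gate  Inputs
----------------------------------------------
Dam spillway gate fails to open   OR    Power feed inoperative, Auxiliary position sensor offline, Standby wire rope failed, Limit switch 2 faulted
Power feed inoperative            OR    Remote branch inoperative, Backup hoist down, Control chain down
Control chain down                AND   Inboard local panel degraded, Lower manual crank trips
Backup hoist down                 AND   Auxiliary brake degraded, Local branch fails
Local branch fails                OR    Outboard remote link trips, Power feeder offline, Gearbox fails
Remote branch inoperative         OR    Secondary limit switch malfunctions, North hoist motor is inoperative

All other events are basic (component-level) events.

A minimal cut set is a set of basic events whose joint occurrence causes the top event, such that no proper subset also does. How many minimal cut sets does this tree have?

9

Remote branch inoperative [OR]: union of children's cut sets → 2 cut set(s).
Local branch fails [OR]: union of children's cut sets → 3 cut set(s).
Backup hoist down [AND]: one cut set from each child combined → 1 × 3 = 3 cut set(s).
Control chain down [AND]: one cut set from each child combined → 1 × 1 = 1 cut set(s).
Power feed inoperative [OR]: union of children's cut sets → 6 cut set(s).
Dam spillway gate fails to open [OR]: union of children's cut sets → 9 cut set(s).
Minimal cut sets: {Secondary limit switch malfunctions}; {North hoist motor is inoperative}; {Auxiliary brake degraded, Outboard remote link trips}; {Auxiliary brake degraded, Power feeder offline}; {Auxiliary brake degraded, Gearbox fails}; {Inboard local panel degraded, Lower manual crank trips}; {Auxiliary position sensor offline}; {Standby wire rope failed}; {Limit switch 2 faulted}.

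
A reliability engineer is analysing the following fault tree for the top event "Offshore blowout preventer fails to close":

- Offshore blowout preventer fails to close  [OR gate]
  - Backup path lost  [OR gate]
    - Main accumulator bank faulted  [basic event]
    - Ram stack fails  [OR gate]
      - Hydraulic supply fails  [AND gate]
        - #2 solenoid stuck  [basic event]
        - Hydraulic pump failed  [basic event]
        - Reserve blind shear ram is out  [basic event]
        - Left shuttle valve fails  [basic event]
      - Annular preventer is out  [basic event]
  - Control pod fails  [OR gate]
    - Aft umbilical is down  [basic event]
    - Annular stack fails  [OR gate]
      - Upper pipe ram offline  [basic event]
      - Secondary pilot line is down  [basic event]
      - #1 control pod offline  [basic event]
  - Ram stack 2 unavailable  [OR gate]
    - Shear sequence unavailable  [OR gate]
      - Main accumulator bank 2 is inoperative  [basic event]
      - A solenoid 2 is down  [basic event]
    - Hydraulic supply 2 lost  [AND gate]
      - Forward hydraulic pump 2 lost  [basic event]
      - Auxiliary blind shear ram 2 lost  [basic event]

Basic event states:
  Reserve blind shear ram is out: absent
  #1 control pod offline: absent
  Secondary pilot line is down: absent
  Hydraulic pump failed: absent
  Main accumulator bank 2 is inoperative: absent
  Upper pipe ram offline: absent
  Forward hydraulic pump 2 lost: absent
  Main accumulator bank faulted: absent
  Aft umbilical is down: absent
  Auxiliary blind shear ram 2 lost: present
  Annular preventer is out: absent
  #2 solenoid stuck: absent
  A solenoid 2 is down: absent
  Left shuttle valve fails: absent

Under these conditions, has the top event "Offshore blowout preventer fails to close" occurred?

Hydraulic supply fails [AND]: #2 solenoid stuck=not, Hydraulic pump failed=not, Reserve blind shear ram is out=not, Left shuttle valve fails=not → not all inputs occur → does not occur.
Ram stack fails [OR]: Hydraulic supply fails=not, Annular preventer is out=not → no input occurs → does not occur.
Backup path lost [OR]: Main accumulator bank faulted=not, Ram stack fails=not → no input occurs → does not occur.
Annular stack fails [OR]: Upper pipe ram offline=not, Secondary pilot line is down=not, #1 control pod offline=not → no input occurs → does not occur.
Control pod fails [OR]: Aft umbilical is down=not, Annular stack fails=not → no input occurs → does not occur.
Shear sequence unavailable [OR]: Main accumulator bank 2 is inoperative=not, A solenoid 2 is down=not → no input occurs → does not occur.
Hydraulic supply 2 lost [AND]: Forward hydraulic pump 2 lost=not, Auxiliary blind shear ram 2 lost=occurs → not all inputs occur → does not occur.
Ram stack 2 unavailable [OR]: Shear sequence unavailable=not, Hydraulic supply 2 lost=not → no input occurs → does not occur.
Offshore blowout preventer fails to close [OR]: Backup path lost=not, Control pod fails=not, Ram stack 2 unavailable=not → no input occurs → does not occur.

No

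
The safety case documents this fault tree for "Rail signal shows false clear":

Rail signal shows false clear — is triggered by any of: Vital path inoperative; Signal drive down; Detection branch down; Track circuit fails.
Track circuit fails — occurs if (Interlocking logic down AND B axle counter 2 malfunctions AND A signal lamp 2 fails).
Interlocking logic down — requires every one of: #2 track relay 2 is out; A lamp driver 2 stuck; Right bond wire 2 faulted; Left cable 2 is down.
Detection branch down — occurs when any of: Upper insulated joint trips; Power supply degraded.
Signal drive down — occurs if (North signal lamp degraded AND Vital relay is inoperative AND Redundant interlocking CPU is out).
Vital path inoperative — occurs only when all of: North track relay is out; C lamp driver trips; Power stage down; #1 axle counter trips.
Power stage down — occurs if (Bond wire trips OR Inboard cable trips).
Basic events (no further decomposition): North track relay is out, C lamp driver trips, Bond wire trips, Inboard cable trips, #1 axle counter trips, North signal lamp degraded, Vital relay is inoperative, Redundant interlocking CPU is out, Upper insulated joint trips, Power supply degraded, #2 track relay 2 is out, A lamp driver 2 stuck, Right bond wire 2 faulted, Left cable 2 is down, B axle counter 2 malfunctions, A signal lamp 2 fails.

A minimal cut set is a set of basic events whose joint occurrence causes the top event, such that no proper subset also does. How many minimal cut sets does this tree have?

Power stage down [OR]: union of children's cut sets → 2 cut set(s).
Vital path inoperative [AND]: one cut set from each child combined → 1 × 1 × 2 × 1 = 2 cut set(s).
Signal drive down [AND]: one cut set from each child combined → 1 × 1 × 1 = 1 cut set(s).
Detection branch down [OR]: union of children's cut sets → 2 cut set(s).
Interlocking logic down [AND]: one cut set from each child combined → 1 × 1 × 1 × 1 = 1 cut set(s).
Track circuit fails [AND]: one cut set from each child combined → 1 × 1 × 1 = 1 cut set(s).
Rail signal shows false clear [OR]: union of children's cut sets → 6 cut set(s).
Minimal cut sets: {#1 axle counter trips, Bond wire trips, C lamp driver trips, North track relay is out}; {#1 axle counter trips, C lamp driver trips, Inboard cable trips, North track relay is out}; {North signal lamp degraded, Redundant interlocking CPU is out, Vital relay is inoperative}; {Upper insulated joint trips}; {Power supply degraded}; {#2 track relay 2 is out, A lamp driver 2 stuck, A signal lamp 2 fails, B axle counter 2 malfunctions, Left cable 2 is down, Right bond wire 2 faulted}.

6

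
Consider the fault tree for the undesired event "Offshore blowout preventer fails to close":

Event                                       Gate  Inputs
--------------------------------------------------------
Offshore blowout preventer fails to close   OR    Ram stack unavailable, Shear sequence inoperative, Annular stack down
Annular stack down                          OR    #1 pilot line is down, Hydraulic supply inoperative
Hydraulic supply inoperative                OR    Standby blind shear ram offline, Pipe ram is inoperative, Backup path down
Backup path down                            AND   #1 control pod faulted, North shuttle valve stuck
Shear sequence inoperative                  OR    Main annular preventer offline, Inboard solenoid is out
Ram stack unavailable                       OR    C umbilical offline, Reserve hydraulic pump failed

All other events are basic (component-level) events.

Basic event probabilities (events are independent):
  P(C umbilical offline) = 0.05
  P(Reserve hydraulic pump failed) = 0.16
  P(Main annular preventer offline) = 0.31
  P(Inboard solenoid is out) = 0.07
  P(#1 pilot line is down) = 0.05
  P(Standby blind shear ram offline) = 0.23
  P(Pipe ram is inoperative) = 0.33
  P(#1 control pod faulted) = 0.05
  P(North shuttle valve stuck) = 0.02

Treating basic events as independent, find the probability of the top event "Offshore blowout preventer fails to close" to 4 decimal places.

0.7493

P(Ram stack unavailable) [OR] = 1 − (1−0.05) × (1−0.16) = 0.202000
P(Shear sequence inoperative) [OR] = 1 − (1−0.31) × (1−0.07) = 0.358300
P(Backup path down) [AND] = 0.05 × 0.02 = 0.001000
P(Hydraulic supply inoperative) [OR] = 1 − (1−0.23) × (1−0.33) × (1−0.001000) = 0.484616
P(Annular stack down) [OR] = 1 − (1−0.05) × (1−0.484616) = 0.510385
P(Offshore blowout preventer fails to close) [OR] = 1 − (1−0.202000) × (1−0.358300) × (1−0.510385) = 0.749280
Rounded to 4 decimal places: P(Offshore blowout preventer fails to close) ≈ 0.7493.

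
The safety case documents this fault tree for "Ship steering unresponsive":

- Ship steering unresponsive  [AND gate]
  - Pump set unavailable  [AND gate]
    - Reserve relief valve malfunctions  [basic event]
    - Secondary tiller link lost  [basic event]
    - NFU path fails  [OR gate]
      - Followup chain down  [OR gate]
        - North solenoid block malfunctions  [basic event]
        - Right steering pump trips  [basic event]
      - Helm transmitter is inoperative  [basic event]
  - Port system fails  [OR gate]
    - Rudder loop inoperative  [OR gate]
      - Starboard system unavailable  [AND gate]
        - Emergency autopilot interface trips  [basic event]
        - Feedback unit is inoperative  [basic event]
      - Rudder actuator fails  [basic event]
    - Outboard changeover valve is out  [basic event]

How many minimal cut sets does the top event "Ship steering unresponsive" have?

9

Followup chain down [OR]: union of children's cut sets → 2 cut set(s).
NFU path fails [OR]: union of children's cut sets → 3 cut set(s).
Pump set unavailable [AND]: one cut set from each child combined → 1 × 1 × 3 = 3 cut set(s).
Starboard system unavailable [AND]: one cut set from each child combined → 1 × 1 = 1 cut set(s).
Rudder loop inoperative [OR]: union of children's cut sets → 2 cut set(s).
Port system fails [OR]: union of children's cut sets → 3 cut set(s).
Ship steering unresponsive [AND]: one cut set from each child combined → 3 × 3 = 9 cut set(s).
Minimal cut sets: {Emergency autopilot interface trips, Feedback unit is inoperative, North solenoid block malfunctions, Reserve relief valve malfunctions, Secondary tiller link lost}; {North solenoid block malfunctions, Reserve relief valve malfunctions, Rudder actuator fails, Secondary tiller link lost}; {North solenoid block malfunctions, Outboard changeover valve is out, Reserve relief valve malfunctions, Secondary tiller link lost}; {Emergency autopilot interface trips, Feedback unit is inoperative, Reserve relief valve malfunctions, Right steering pump trips, Secondary tiller link lost}; {Reserve relief valve malfunctions, Right steering pump trips, Rudder actuator fails, Secondary tiller link lost}; {Outboard changeover valve is out, Reserve relief valve malfunctions, Right steering pump trips, Secondary tiller link lost}; {Emergency autopilot interface trips, Feedback unit is inoperative, Helm transmitter is inoperative, Reserve relief valve malfunctions, Secondary tiller link lost}; {Helm transmitter is inoperative, Reserve relief valve malfunctions, Rudder actuator fails, Secondary tiller link lost}; {Helm transmitter is inoperative, Outboard changeover valve is out, Reserve relief valve malfunctions, Secondary tiller link lost}.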